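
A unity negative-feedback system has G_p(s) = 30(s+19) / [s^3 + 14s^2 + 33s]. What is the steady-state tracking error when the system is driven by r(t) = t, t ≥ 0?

11/190

Lowest-order denominator term is 33s, so the open loop has 1 pole at the origin → type 1 system.
K_v = lim_{s→0} s·G_p(s) = 30·19 / 33 = 190/11.
e_ss = 1/K_v = 1/(190/11) = 11/190.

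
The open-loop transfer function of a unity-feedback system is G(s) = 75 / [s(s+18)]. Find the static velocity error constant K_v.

G(s) has one factor of s in the denominator, so the system is type 1.
K_v = lim_{s→0} s·G(s) = 75 / (18) = 25/6.

25/6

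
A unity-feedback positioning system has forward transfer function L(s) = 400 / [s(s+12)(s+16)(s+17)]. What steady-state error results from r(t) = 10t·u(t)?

81.6

One free integrator in L(s): this is a type 1 system.
K_v = lim_{s→0} s·L(s) = 400 / (12·16·17) = 25/204.
e_ss = 10/K_v = 10/(25/204) = 81.6.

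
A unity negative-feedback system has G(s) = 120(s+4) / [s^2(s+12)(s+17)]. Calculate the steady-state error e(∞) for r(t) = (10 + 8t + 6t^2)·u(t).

Two free integrators in G(s): this is a type 2 system. Taking each input component in turn:
  • 10: tracked with zero error.
  • 8t: tracked with zero error.
  • 6t^2: e_ss = 12/K_a with K_a=40/17 → 5.1.
Total e_ss = 5.1.

5.1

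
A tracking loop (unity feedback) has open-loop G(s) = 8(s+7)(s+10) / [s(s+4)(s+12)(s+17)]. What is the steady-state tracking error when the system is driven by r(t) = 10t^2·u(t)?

G(s) has one factor of s in the denominator, so the system is type 1.
For a type-1 system K_a = 0, so e_ss to a parabolic input is unbounded.

infinity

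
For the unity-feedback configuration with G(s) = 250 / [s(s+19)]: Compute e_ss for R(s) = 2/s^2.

0.152

The open loop has one pole at the origin → type 1 system.
K_v = lim_{s→0} s·G(s) = 250 / (19) = 250/19.
e_ss = 2/K_v = 2/(250/19) = 0.152.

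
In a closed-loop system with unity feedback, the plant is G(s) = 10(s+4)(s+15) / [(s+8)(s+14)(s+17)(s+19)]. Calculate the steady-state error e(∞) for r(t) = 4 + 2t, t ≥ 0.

infinity

G(s) has no factors of s in the denominator, so the system is type 0. By superposition:
  • 4: e_ss = 4/(1+K_p) with K_p=75/4522 → 18088/4597.
  • 2t: a type-0 system cannot track it, e_ss → ∞.
The unbounded component dominates.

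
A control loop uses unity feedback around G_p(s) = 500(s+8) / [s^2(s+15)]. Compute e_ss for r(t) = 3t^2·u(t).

0.0225

G_p(s) has two factors of s in the denominator, so the system is type 2.
K_a = lim_{s→0} s^2·G_p(s) = 500·8 / (15) = 800/3.
r(t) = 3t^2 gives R(s) = 6/s^3.
e_ss = 6/K_a = 6/(800/3) = 0.0225.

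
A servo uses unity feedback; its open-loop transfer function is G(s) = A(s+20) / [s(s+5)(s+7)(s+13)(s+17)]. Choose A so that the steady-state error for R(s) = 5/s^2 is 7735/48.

G(s) has one factor of s in the denominator, so the system is type 1.
K_v = lim_{s→0} s·G(s) = A·20 / (5·7·13·17) = (4/1547)·A.
e_ss = 5/K_v = 7735/48 ⇒ K_v = 48/1547 ⇒ A = (48/1547)/(4/1547) = 12.

12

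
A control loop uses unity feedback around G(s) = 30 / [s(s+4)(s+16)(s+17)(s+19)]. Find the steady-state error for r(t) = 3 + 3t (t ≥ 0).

2067.2

The open loop has one pole at the origin → type 1 system. Treating each term separately:
  • 3: tracked with zero error.
  • 3t: e_ss = 3/K_v with K_v=15/10336 → 2067.2.
Total e_ss = 2067.2.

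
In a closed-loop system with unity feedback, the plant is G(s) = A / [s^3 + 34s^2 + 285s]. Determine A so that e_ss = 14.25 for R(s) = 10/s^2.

Lowest-order denominator term is 285s, so the open loop has 1 pole at the origin → type 1 system.
K_v = lim_{s→0} s·G(s) = A / 285 = (1/285)·A.
e_ss = 10/K_v = 14.25 ⇒ K_v = 40/57 ⇒ A = (40/57)/(1/285) = 200.

200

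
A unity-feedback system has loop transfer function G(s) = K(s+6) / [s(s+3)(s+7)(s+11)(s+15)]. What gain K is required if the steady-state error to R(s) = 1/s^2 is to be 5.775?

G(s) has one factor of s in the denominator, so the system is type 1.
K_v = lim_{s→0} s·G(s) = K·6 / (3·7·11·15) = (2/1155)·K.
e_ss = 1/K_v = 5.775 ⇒ K_v = 40/231 ⇒ K = (40/231)/(2/1155) = 100.

100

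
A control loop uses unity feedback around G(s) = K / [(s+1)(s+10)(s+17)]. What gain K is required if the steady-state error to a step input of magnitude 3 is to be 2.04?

No free integrators in G(s): this is a type 0 system.
K_p = lim_{s→0} G(s) = K / (1·10·17) = (1/170)·K.
e_ss = 3/(1 + K_p) = 2.04 ⇒ 1 + (1/170)·K = 25/17 ⇒ K = 80.

80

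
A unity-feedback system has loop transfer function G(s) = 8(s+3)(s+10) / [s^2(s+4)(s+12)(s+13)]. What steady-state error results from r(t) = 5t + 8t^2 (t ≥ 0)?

Two free integrators in G(s): this is a type 2 system. Treating each term separately:
  • 5t: tracked with zero error.
  • 8t^2: e_ss = 16/K_a with K_a=5/13 → 41.6.
Total e_ss = 41.6.

41.6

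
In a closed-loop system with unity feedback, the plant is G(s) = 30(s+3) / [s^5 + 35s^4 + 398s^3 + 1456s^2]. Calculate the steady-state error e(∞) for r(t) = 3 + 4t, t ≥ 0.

The denominator has no term below 1456s^2 — 2 poles at s=0, type 2. Treating each term separately:
  • 3: tracked with zero error.
  • 4t: tracked with zero error.
Total e_ss = 0.

0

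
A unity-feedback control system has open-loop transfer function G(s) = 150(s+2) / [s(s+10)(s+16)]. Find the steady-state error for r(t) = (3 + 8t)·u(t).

64/15

The open loop has one pole at the origin → type 1 system. By superposition:
  • 3: tracked with zero error.
  • 8t: e_ss = 8/K_v with K_v=1.875 → 64/15.
Total e_ss = 64/15.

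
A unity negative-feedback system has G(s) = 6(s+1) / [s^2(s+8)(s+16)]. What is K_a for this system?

3/64

System type = 2 (two poles at s=0).
K_a = lim_{s→0} s^2·G(s) = 6·1 / (8·16) = 3/64.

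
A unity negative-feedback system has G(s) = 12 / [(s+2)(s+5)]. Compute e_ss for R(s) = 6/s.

30/11

The open loop has no poles at the origin → type 0 system.
K_p = lim_{s→0} G(s) = 12 / (2·5) = 1.2.
e_ss = 6/(1 + K_p) = 6/2.2 = 30/11.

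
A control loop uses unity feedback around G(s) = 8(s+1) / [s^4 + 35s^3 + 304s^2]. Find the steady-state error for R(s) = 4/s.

0

The denominator has no term below 304s^2 — 2 poles at s=0, type 2.
K_p = ∞ for a type-2 system; e_ss to a step is zero.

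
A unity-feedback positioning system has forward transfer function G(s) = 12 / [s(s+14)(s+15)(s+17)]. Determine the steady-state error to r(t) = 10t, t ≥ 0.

One free integrator in G(s): this is a type 1 system.
K_v = lim_{s→0} s·G(s) = 12 / (14·15·17) = 2/595.
e_ss = 10/K_v = 10/(2/595) = 2975.

2975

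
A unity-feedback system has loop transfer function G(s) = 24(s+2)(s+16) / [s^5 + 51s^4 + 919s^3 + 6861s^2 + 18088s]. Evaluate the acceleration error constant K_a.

Lowest-order denominator term is 18088s, so the open loop has 1 pole at the origin → type 1 system.
K_a = lim_{s→0} s^2·G(s) = 0 (the extra factor of s kills the finite limit).

0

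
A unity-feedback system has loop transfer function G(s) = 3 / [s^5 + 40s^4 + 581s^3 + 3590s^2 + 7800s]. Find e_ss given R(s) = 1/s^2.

Factoring s from the denominator leaves a polynomial with constant term 7800, so the system is type 1.
K_v = lim_{s→0} s·G(s) = 3 / 7800 = 1/2600.
e_ss = 1/K_v = 1/(1/2600) = 2600.

2600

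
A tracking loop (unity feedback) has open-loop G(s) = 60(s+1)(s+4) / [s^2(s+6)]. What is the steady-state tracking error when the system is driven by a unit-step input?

The open loop has two poles at the origin → type 2 system.
K_p = ∞ for a type-2 system; e_ss to a step is zero.

0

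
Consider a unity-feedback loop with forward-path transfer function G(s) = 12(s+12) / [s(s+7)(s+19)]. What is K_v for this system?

System type = 1 (one pole at s=0).
K_v = lim_{s→0} s·G(s) = 12·12 / (7·19) = 144/133.

144/133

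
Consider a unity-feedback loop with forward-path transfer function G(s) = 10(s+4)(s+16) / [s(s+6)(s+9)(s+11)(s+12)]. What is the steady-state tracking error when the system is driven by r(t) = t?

One free integrator in G(s): this is a type 1 system.
K_v = lim_{s→0} s·G(s) = 10·4·16 / (6·9·11·12) = 80/891.
e_ss = 1/K_v = 1/(80/891) = 11.1375.

11.1375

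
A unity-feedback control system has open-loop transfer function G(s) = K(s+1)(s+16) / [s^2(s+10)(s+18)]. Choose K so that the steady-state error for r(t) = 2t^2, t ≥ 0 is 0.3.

The open loop has two poles at the origin → type 2 system.
K_a = lim_{s→0} s^2·G(s) = K·1·16 / (10·18) = (4/45)·K.
e_ss = 4/K_a = 0.3 ⇒ K_a = 40/3 ⇒ K = (40/3)/(4/45) = 150.

150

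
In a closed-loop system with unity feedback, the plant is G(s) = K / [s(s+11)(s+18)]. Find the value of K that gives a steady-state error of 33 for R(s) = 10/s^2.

60

G(s) has one factor of s in the denominator, so the system is type 1.
K_v = lim_{s→0} s·G(s) = K / (11·18) = (1/198)·K.
e_ss = 10/K_v = 33 ⇒ K_v = 10/33 ⇒ K = (10/33)/(1/198) = 60.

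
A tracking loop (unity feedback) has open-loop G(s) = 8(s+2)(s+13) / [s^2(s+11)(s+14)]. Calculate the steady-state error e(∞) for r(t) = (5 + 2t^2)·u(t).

77/26

The open loop has two poles at the origin → type 2 system. By superposition:
  • 5: tracked with zero error.
  • 2t^2: e_ss = 4/K_a with K_a=104/77 → 77/26.
Total e_ss = 77/26.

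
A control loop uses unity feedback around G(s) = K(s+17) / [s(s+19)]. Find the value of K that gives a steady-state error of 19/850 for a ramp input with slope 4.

G(s) has one factor of s in the denominator, so the system is type 1.
K_v = lim_{s→0} s·G(s) = K·17 / (19) = (17/19)·K.
e_ss = 4/K_v = 19/850 ⇒ K_v = 3400/19 ⇒ K = (3400/19)/(17/19) = 200.

200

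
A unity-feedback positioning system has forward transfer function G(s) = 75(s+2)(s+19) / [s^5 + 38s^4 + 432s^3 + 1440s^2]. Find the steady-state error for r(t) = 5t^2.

96/19

Lowest-order denominator term is 1440s^2, so the open loop has 2 poles at the origin → type 2 system.
K_a = lim_{s→0} s^2·G(s) = 75·2·19 / 1440 = 95/48.
r(t) = 5t^2 gives R(s) = 10/s^3.
e_ss = 10/K_a = 10/(95/48) = 96/19.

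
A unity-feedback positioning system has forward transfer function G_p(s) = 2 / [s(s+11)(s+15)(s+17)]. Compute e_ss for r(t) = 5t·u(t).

7012.5

One free integrator in G_p(s): this is a type 1 system.
K_v = lim_{s→0} s·G_p(s) = 2 / (11·15·17) = 2/2805.
e_ss = 5/K_v = 5/(2/2805) = 7012.5.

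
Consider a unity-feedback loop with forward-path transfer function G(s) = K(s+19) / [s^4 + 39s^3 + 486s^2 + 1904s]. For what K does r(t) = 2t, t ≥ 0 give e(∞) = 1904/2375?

250

The denominator has no term below 1904s — 1 pole at s=0, type 1.
K_v = lim_{s→0} s·G(s) = K·19 / 1904 = (19/1904)·K.
e_ss = 2/K_v = 1904/2375 ⇒ K_v = 2375/952 ⇒ K = (2375/952)/(19/1904) = 250.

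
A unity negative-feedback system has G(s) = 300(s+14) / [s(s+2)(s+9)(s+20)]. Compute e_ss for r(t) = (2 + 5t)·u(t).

3/7

G(s) has one factor of s in the denominator, so the system is type 1. By superposition:
  • 2: tracked with zero error.
  • 5t: e_ss = 5/K_v with K_v=35/3 → 3/7.
Total e_ss = 3/7.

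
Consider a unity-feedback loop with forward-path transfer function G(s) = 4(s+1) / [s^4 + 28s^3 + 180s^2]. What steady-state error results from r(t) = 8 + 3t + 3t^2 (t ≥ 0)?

Factoring s^2 from the denominator leaves a polynomial with constant term 180, so the system is type 2. Taking each input component in turn:
  • 8: tracked with zero error.
  • 3t: tracked with zero error.
  • 3t^2: e_ss = 6/K_a with K_a=1/45 → 270.
Total e_ss = 270.

270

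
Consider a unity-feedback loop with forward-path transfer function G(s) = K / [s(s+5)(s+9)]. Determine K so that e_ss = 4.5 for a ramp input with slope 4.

The open loop has one pole at the origin → type 1 system.
K_v = lim_{s→0} s·G(s) = K / (5·9) = (1/45)·K.
e_ss = 4/K_v = 4.5 ⇒ K_v = 8/9 ⇒ K = (8/9)/(1/45) = 40.

40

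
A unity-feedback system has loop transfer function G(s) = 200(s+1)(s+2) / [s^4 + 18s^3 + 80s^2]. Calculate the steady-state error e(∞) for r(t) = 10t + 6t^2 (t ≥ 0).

Factoring s^2 from the denominator leaves a polynomial with constant term 80, so the system is type 2. Treating each term separately:
  • 10t: tracked with zero error.
  • 6t^2: e_ss = 12/K_a with K_a=5 → 2.4.
Total e_ss = 2.4.

2.4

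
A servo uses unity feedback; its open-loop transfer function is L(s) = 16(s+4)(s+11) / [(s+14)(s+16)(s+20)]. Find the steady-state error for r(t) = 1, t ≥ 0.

70/81

No free integrators in L(s): this is a type 0 system.
K_p = lim_{s→0} L(s) = 16·4·11 / (14·16·20) = 11/70.
e_ss = 1/(1 + K_p) = 1/(81/70) = 70/81.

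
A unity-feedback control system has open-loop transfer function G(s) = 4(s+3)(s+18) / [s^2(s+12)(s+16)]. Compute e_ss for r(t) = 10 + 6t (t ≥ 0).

G(s) has two factors of s in the denominator, so the system is type 2. By superposition:
  • 10: tracked with zero error.
  • 6t: tracked with zero error.
Total e_ss = 0.

0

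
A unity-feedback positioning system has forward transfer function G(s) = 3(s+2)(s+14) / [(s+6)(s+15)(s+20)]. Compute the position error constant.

The open loop has no poles at the origin → type 0 system.
K_p = lim_{s→0} G(s) = 3·2·14 / (6·15·20) = 7/150.

7/150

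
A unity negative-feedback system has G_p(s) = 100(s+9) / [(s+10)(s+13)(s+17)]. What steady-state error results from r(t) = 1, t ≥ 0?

G_p(s) has no factors of s in the denominator, so the system is type 0.
K_p = lim_{s→0} G_p(s) = 100·9 / (10·13·17) = 90/221.
e_ss = 1/(1 + K_p) = 1/(311/221) = 221/311.

221/311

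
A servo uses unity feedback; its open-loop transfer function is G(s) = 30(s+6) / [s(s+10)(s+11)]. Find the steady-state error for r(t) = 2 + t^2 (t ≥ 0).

infinity

The open loop has one pole at the origin → type 1 system. Taking each input component in turn:
  • 2: tracked with zero error.
  • t^2: a type-1 system cannot track it, e_ss → ∞.
The unbounded component dominates.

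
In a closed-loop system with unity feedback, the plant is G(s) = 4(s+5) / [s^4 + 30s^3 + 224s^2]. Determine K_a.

Factoring s^2 from the denominator leaves a polynomial with constant term 224, so the system is type 2.
K_a = lim_{s→0} s^2·G(s) = 4·5 / 224 = 5/56.

5/56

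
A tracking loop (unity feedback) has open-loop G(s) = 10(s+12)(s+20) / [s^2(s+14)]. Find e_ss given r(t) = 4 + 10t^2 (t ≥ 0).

7/60

Two free integrators in G(s): this is a type 2 system. Taking each input component in turn:
  • 4: tracked with zero error.
  • 10t^2: e_ss = 20/K_a with K_a=1200/7 → 7/60.
Total e_ss = 7/60.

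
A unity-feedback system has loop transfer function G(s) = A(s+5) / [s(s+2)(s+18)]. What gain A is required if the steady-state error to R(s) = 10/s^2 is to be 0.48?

150

System type = 1 (one pole at s=0).
K_v = lim_{s→0} s·G(s) = A·5 / (2·18) = (5/36)·A.
e_ss = 10/K_v = 0.48 ⇒ K_v = 125/6 ⇒ A = (125/6)/(5/36) = 150.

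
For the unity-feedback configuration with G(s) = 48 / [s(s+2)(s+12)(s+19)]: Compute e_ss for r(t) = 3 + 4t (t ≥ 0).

38

System type = 1 (one pole at s=0). By superposition:
  • 3: tracked with zero error.
  • 4t: e_ss = 4/K_v with K_v=2/19 → 38.
Total e_ss = 38.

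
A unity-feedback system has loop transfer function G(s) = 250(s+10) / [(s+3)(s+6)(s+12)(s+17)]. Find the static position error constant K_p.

The open loop has no poles at the origin → type 0 system.
K_p = lim_{s→0} G(s) = 250·10 / (3·6·12·17) = 625/918.

625/918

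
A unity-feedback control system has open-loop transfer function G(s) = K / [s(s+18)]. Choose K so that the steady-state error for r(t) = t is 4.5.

4

The open loop has one pole at the origin → type 1 system.
K_v = lim_{s→0} s·G(s) = K / (18) = (1/18)·K.
e_ss = 1/K_v = 4.5 ⇒ K_v = 2/9 ⇒ K = (2/9)/(1/18) = 4.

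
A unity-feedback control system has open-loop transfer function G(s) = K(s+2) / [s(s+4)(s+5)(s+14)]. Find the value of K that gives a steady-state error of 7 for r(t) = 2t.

System type = 1 (one pole at s=0).
K_v = lim_{s→0} s·G(s) = K·2 / (4·5·14) = (1/140)·K.
e_ss = 2/K_v = 7 ⇒ K_v = 2/7 ⇒ K = (2/7)/(1/140) = 40.

40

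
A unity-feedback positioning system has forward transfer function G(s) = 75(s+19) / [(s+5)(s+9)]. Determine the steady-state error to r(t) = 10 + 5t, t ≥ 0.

The open loop has no poles at the origin → type 0 system. By superposition:
  • 10: e_ss = 10/(1+K_p) with K_p=95/3 → 15/49.
  • 5t: a type-0 system cannot track it, e_ss → ∞.
The unbounded component dominates.

infinity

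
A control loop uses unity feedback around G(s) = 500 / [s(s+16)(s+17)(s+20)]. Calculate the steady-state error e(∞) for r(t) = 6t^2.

infinity

The open loop has one pole at the origin → type 1 system.
K_a = lim_{s→0} s^2·G(s) = 0; the steady-state error to this parabolic input grows without bound.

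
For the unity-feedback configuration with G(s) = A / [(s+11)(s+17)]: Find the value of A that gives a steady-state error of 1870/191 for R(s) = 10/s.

G(s) has no factors of s in the denominator, so the system is type 0.
K_p = lim_{s→0} G(s) = A / (11·17) = (1/187)·A.
e_ss = 10/(1 + K_p) = 1870/191 ⇒ 1 + (1/187)·A = 191/187 ⇒ A = 4.

4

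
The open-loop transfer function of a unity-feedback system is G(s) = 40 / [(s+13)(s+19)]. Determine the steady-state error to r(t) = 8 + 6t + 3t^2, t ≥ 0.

No free integrators in G(s): this is a type 0 system. Treating each term separately:
  • 8: e_ss = 8/(1+K_p) with K_p=40/247 → 1976/287.
  • 6t: a type-0 system cannot track it, e_ss → ∞.
  • 3t^2: a type-0 system cannot track it, e_ss → ∞.
The unbounded component dominates.

infinity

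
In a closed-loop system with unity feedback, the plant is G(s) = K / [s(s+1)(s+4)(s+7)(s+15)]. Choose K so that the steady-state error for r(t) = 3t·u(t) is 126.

G(s) has one factor of s in the denominator, so the system is type 1.
K_v = lim_{s→0} s·G(s) = K / (1·4·7·15) = (1/420)·K.
e_ss = 3/K_v = 126 ⇒ K_v = 1/42 ⇒ K = (1/42)/(1/420) = 10.

10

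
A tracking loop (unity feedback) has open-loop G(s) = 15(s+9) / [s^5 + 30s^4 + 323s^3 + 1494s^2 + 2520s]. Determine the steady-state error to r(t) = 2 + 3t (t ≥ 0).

Factoring s from the denominator leaves a polynomial with constant term 2520, so the system is type 1. Treating each term separately:
  • 2: tracked with zero error.
  • 3t: e_ss = 3/K_v with K_v=3/56 → 56.
Total e_ss = 56.

56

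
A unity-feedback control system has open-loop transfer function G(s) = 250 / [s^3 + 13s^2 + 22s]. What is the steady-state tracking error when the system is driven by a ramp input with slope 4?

The denominator has no term below 22s — 1 pole at s=0, type 1.
K_v = lim_{s→0} s·G(s) = 250 / 22 = 125/11.
e_ss = 4/K_v = 4/(125/11) = 0.352.

0.352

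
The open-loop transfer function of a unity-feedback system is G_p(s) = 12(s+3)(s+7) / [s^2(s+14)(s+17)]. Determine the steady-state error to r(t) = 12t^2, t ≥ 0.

The open loop has two poles at the origin → type 2 system.
K_a = lim_{s→0} s^2·G_p(s) = 12·3·7 / (14·17) = 18/17.
r(t) = 12t^2 gives R(s) = 24/s^3.
e_ss = 24/K_a = 24/(18/17) = 68/3.

68/3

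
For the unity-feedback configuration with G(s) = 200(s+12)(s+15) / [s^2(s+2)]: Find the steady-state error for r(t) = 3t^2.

G(s) has two factors of s in the denominator, so the system is type 2.
K_a = lim_{s→0} s^2·G(s) = 200·12·15 / (2) = 18000.
r(t) = 3t^2 gives R(s) = 6/s^3.
e_ss = 6/K_a = 6/18000 = 1/3000.

1/3000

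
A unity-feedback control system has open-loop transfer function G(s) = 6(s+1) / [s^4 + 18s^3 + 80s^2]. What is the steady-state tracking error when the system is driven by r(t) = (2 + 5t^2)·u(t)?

The denominator has no term below 80s^2 — 2 poles at s=0, type 2. By superposition:
  • 2: tracked with zero error.
  • 5t^2: e_ss = 10/K_a with K_a=0.075 → 400/3.
Total e_ss = 400/3.

400/3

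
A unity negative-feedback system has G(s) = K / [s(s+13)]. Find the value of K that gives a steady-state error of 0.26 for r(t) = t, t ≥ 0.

System type = 1 (one pole at s=0).
K_v = lim_{s→0} s·G(s) = K / (13) = (1/13)·K.
e_ss = 1/K_v = 0.26 ⇒ K_v = 50/13 ⇒ K = (50/13)/(1/13) = 50.

50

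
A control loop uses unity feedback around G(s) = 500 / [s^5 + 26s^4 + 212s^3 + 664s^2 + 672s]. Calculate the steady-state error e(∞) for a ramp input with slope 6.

Factoring s from the denominator leaves a polynomial with constant term 672, so the system is type 1.
K_v = lim_{s→0} s·G(s) = 500 / 672 = 125/168.
e_ss = 6/K_v = 6/(125/168) = 8.064.

8.064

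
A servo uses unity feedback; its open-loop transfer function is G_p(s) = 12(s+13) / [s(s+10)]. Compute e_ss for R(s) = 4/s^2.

One free integrator in G_p(s): this is a type 1 system.
K_v = lim_{s→0} s·G_p(s) = 12·13 / (10) = 15.6.
e_ss = 4/K_v = 4/15.6 = 10/39.

10/39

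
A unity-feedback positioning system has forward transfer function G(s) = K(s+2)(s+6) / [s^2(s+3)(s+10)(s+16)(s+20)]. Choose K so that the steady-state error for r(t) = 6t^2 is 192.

50

The open loop has two poles at the origin → type 2 system.
K_a = lim_{s→0} s^2·G(s) = K·2·6 / (3·10·16·20) = (1/800)·K.
e_ss = 12/K_a = 192 ⇒ K_a = 0.0625 ⇒ K = 0.0625/(1/800) = 50.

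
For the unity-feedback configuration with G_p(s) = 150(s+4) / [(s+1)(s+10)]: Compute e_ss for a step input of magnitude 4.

4/61

System type = 0 (no poles at s=0).
K_p = lim_{s→0} G_p(s) = 150·4 / (1·10) = 60.
e_ss = 4/(1 + K_p) = 4/61.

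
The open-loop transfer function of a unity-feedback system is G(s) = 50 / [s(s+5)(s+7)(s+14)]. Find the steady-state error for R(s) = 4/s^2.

39.2

System type = 1 (one pole at s=0).
K_v = lim_{s→0} s·G(s) = 50 / (5·7·14) = 5/49.
e_ss = 4/K_v = 4/(5/49) = 39.2.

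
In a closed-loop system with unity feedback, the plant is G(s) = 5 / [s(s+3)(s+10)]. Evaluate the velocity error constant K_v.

1/6

One free integrator in G(s): this is a type 1 system.
K_v = lim_{s→0} s·G(s) = 5 / (3·10) = 1/6.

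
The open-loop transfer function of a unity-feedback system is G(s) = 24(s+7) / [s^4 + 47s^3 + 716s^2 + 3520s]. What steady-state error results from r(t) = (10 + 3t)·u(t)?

Factoring s from the denominator leaves a polynomial with constant term 3520, so the system is type 1. By superposition:
  • 10: tracked with zero error.
  • 3t: e_ss = 3/K_v with K_v=21/440 → 440/7.
Total e_ss = 440/7.

440/7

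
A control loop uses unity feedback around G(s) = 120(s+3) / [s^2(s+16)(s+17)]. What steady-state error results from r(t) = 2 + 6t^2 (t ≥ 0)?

136/15

Two free integrators in G(s): this is a type 2 system. Taking each input component in turn:
  • 2: tracked with zero error.
  • 6t^2: e_ss = 12/K_a with K_a=45/34 → 136/15.
Total e_ss = 136/15.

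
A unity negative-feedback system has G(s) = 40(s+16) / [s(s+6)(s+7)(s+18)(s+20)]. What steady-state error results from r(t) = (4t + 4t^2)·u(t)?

System type = 1 (one pole at s=0). By superposition:
  • 4t: e_ss = 4/K_v with K_v=8/189 → 94.5.
  • 4t^2: a type-1 system cannot track it, e_ss → ∞.
The unbounded component dominates.

infinity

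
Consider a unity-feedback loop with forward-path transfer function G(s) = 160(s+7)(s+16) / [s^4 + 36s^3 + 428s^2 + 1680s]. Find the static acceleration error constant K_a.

Lowest-order denominator term is 1680s, so the open loop has 1 pole at the origin → type 1 system.
K_a = lim_{s→0} s^2·G(s) = 0 (the extra factor of s kills the finite limit).

0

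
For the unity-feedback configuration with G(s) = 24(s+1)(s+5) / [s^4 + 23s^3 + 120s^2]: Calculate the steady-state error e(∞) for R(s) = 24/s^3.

Lowest-order denominator term is 120s^2, so the open loop has 2 poles at the origin → type 2 system.
K_a = lim_{s→0} s^2·G(s) = 24·1·5 / 120 = 1.
r(t) = 12t^2 gives R(s) = 24/s^3.
e_ss = 24/K_a = 24/1 = 24.

24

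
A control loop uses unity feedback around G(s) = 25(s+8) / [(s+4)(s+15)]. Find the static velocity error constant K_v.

0

System type = 0 (no poles at s=0).
K_v = lim_{s→0} s·G(s) = 0 (the extra factor of s kills the finite limit).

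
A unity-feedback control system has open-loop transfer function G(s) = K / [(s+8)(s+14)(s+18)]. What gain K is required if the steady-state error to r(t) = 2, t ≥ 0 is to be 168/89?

The open loop has no poles at the origin → type 0 system.
K_p = lim_{s→0} G(s) = K / (8·14·18) = (1/2016)·K.
e_ss = 2/(1 + K_p) = 168/89 ⇒ 1 + (1/2016)·K = 89/84 ⇒ K = 120.

120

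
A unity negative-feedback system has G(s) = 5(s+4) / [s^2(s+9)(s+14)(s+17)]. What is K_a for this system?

G(s) has two factors of s in the denominator, so the system is type 2.
K_a = lim_{s→0} s^2·G(s) = 5·4 / (9·14·17) = 10/1071.

10/1071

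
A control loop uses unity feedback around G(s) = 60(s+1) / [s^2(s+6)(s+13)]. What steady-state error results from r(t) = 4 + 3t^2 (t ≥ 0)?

System type = 2 (two poles at s=0). Taking each input component in turn:
  • 4: tracked with zero error.
  • 3t^2: e_ss = 6/K_a with K_a=10/13 → 7.8.
Total e_ss = 7.8.

7.8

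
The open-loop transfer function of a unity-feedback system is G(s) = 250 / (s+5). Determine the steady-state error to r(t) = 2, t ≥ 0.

The open loop has no poles at the origin → type 0 system.
K_p = lim_{s→0} G(s) = 250 / (5) = 50.
e_ss = 2/(1 + K_p) = 2/51.

2/51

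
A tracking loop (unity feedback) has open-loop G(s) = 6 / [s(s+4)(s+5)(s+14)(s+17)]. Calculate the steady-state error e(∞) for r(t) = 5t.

The open loop has one pole at the origin → type 1 system.
K_v = lim_{s→0} s·G(s) = 6 / (4·5·14·17) = 3/2380.
e_ss = 5/K_v = 5/(3/2380) = 11900/3.

11900/3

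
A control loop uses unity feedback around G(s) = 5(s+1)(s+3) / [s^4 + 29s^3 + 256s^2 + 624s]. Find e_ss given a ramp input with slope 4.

Factoring s from the denominator leaves a polynomial with constant term 624, so the system is type 1.
K_v = lim_{s→0} s·G(s) = 5·1·3 / 624 = 5/208.
e_ss = 4/K_v = 4/(5/208) = 166.4.

166.4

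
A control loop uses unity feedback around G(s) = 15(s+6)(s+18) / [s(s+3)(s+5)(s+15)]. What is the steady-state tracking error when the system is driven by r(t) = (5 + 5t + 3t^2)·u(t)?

System type = 1 (one pole at s=0). By superposition:
  • 5: tracked with zero error.
  • 5t: e_ss = 5/K_v with K_v=7.2 → 25/36.
  • 3t^2: a type-1 system cannot track it, e_ss → ∞.
The unbounded component dominates.

infinity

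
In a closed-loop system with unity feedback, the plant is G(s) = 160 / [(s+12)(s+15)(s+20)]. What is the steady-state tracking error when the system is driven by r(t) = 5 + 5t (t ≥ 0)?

infinity

System type = 0 (no poles at s=0). Taking each input component in turn:
  • 5: e_ss = 5/(1+K_p) with K_p=2/45 → 225/47.
  • 5t: a type-0 system cannot track it, e_ss → ∞.
The unbounded component dominates.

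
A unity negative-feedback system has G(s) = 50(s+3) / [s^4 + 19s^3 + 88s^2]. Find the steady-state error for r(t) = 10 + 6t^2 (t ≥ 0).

7.04

The denominator has no term below 88s^2 — 2 poles at s=0, type 2. Treating each term separately:
  • 10: tracked with zero error.
  • 6t^2: e_ss = 12/K_a with K_a=75/44 → 7.04.
Total e_ss = 7.04.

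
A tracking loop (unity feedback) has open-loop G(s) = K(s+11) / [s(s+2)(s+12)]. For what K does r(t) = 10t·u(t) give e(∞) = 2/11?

G(s) has one factor of s in the denominator, so the system is type 1.
K_v = lim_{s→0} s·G(s) = K·11 / (2·12) = (11/24)·K.
e_ss = 10/K_v = 2/11 ⇒ K_v = 55 ⇒ K = 55/(11/24) = 120.

120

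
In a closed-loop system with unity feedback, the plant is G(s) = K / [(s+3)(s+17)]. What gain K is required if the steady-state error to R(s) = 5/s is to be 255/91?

40

System type = 0 (no poles at s=0).
K_p = lim_{s→0} G(s) = K / (3·17) = (1/51)·K.
e_ss = 5/(1 + K_p) = 255/91 ⇒ 1 + (1/51)·K = 91/51 ⇒ K = 40.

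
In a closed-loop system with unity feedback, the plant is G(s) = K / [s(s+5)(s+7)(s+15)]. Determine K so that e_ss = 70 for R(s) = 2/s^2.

The open loop has one pole at the origin → type 1 system.
K_v = lim_{s→0} s·G(s) = K / (5·7·15) = (1/525)·K.
e_ss = 2/K_v = 70 ⇒ K_v = 1/35 ⇒ K = (1/35)/(1/525) = 15.

15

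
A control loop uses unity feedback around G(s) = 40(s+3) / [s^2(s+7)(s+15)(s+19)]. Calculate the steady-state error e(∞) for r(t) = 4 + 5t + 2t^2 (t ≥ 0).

Two free integrators in G(s): this is a type 2 system. By superposition:
  • 4: tracked with zero error.
  • 5t: tracked with zero error.
  • 2t^2: e_ss = 4/K_a with K_a=8/133 → 66.5.
Total e_ss = 66.5.

66.5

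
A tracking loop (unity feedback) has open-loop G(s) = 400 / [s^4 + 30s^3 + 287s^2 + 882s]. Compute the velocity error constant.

200/441

Lowest-order denominator term is 882s, so the open loop has 1 pole at the origin → type 1 system.
K_v = lim_{s→0} s·G(s) = 400 / 882 = 200/441.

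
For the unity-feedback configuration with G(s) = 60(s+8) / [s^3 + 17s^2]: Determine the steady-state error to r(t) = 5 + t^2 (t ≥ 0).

The denominator has no term below 17s^2 — 2 poles at s=0, type 2. Taking each input component in turn:
  • 5: tracked with zero error.
  • t^2: e_ss = 2/K_a with K_a=480/17 → 17/240.
Total e_ss = 17/240.

17/240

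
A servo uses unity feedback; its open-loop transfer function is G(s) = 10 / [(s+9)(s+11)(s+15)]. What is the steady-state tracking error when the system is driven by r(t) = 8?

The open loop has no poles at the origin → type 0 system.
K_p = lim_{s→0} G(s) = 10 / (9·11·15) = 2/297.
e_ss = 8/(1 + K_p) = 8/(299/297) = 2376/299.

2376/299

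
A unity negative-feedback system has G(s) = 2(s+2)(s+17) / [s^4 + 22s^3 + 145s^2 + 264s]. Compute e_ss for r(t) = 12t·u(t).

The denominator has no term below 264s — 1 pole at s=0, type 1.
K_v = lim_{s→0} s·G(s) = 2·2·17 / 264 = 17/66.
e_ss = 12/K_v = 12/(17/66) = 792/17.

792/17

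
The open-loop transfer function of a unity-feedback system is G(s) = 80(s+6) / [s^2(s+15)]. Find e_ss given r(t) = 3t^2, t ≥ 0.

0.1875

Two free integrators in G(s): this is a type 2 system.
K_a = lim_{s→0} s^2·G(s) = 80·6 / (15) = 32.
r(t) = 3t^2 gives R(s) = 6/s^3.
e_ss = 6/K_a = 6/32 = 0.1875.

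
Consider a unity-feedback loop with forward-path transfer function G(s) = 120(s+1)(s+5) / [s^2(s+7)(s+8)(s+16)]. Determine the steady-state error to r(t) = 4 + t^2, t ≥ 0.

The open loop has two poles at the origin → type 2 system. By superposition:
  • 4: tracked with zero error.
  • t^2: e_ss = 2/K_a with K_a=75/112 → 224/75.
Total e_ss = 224/75.

224/75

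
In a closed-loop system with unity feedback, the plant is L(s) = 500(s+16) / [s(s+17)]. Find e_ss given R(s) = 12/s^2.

System type = 1 (one pole at s=0).
K_v = lim_{s→0} s·L(s) = 500·16 / (17) = 8000/17.
e_ss = 12/K_v = 12/(8000/17) = 0.0255.

0.0255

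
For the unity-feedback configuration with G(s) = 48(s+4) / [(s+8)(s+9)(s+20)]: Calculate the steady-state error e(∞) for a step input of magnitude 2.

G(s) has no factors of s in the denominator, so the system is type 0.
K_p = lim_{s→0} G(s) = 48·4 / (8·9·20) = 2/15.
e_ss = 2/(1 + K_p) = 2/(17/15) = 30/17.

30/17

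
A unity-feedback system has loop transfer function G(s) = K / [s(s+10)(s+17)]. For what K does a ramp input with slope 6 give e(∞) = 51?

20

System type = 1 (one pole at s=0).
K_v = lim_{s→0} s·G(s) = K / (10·17) = (1/170)·K.
e_ss = 6/K_v = 51 ⇒ K_v = 2/17 ⇒ K = (2/17)/(1/170) = 20.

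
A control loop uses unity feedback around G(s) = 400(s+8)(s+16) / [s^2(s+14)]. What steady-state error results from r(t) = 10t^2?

7/1280

The open loop has two poles at the origin → type 2 system.
K_a = lim_{s→0} s^2·G(s) = 400·8·16 / (14) = 25600/7.
r(t) = 10t^2 gives R(s) = 20/s^3.
e_ss = 20/K_a = 20/(25600/7) = 7/1280.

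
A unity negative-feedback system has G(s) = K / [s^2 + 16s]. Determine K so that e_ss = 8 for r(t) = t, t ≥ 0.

The denominator has no term below 16s — 1 pole at s=0, type 1.
K_v = lim_{s→0} s·G(s) = K / 16 = 0.0625·K.
e_ss = 1/K_v = 8 ⇒ K_v = 0.125 ⇒ K = 0.125/0.0625 = 2.

2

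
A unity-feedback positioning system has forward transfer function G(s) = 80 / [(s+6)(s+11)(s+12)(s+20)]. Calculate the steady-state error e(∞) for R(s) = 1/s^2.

infinity

G(s) has no factors of s in the denominator, so the system is type 0.
For a type-0 system K_v = 0, so e_ss to a ramp input is unbounded.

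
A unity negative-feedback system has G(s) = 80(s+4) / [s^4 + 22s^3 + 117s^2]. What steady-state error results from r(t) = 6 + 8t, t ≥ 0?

0

The denominator has no term below 117s^2 — 2 poles at s=0, type 2. Taking each input component in turn:
  • 6: tracked with zero error.
  • 8t: tracked with zero error.
Total e_ss = 0.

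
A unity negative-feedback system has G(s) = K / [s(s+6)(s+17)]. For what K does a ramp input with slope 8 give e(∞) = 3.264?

G(s) has one factor of s in the denominator, so the system is type 1.
K_v = lim_{s→0} s·G(s) = K / (6·17) = (1/102)·K.
e_ss = 8/K_v = 3.264 ⇒ K_v = 125/51 ⇒ K = (125/51)/(1/102) = 250.

250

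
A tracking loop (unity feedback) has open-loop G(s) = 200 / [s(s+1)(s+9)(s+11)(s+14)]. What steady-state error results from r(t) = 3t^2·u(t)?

infinity

The open loop has one pole at the origin → type 1 system.
K_a = lim_{s→0} s^2·G(s) = 0; the steady-state error to this parabolic input grows without bound.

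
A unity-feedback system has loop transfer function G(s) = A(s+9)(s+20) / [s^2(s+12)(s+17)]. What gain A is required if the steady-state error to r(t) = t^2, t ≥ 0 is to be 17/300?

40

Two free integrators in G(s): this is a type 2 system.
K_a = lim_{s→0} s^2·G(s) = A·9·20 / (12·17) = (15/17)·A.
e_ss = 2/K_a = 17/300 ⇒ K_a = 600/17 ⇒ A = (600/17)/(15/17) = 40.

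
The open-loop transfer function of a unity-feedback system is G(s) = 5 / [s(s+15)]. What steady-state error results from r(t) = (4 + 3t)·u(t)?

System type = 1 (one pole at s=0). Taking each input component in turn:
  • 4: tracked with zero error.
  • 3t: e_ss = 3/K_v with K_v=1/3 → 9.
Total e_ss = 9.

9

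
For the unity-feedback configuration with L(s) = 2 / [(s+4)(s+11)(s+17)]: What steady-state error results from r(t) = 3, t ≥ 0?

2.992

No free integrators in L(s): this is a type 0 system.
K_p = lim_{s→0} L(s) = 2 / (4·11·17) = 1/374.
e_ss = 3/(1 + K_p) = 3/(375/374) = 2.992.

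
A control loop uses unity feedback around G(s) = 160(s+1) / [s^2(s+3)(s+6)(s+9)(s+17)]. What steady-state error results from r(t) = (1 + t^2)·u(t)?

34.425

The open loop has two poles at the origin → type 2 system. Taking each input component in turn:
  • 1: tracked with zero error.
  • t^2: e_ss = 2/K_a with K_a=80/1377 → 34.425.
Total e_ss = 34.425.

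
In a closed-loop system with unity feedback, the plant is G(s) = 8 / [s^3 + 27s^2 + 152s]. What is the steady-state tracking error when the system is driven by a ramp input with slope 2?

Lowest-order denominator term is 152s, so the open loop has 1 pole at the origin → type 1 system.
K_v = lim_{s→0} s·G(s) = 8 / 152 = 1/19.
e_ss = 2/K_v = 2/(1/19) = 38.

38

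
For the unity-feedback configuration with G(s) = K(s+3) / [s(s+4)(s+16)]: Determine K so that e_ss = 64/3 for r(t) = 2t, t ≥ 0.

One free integrator in G(s): this is a type 1 system.
K_v = lim_{s→0} s·G(s) = K·3 / (4·16) = (3/64)·K.
e_ss = 2/K_v = 64/3 ⇒ K_v = 3/32 ⇒ K = (3/32)/(3/64) = 2.

2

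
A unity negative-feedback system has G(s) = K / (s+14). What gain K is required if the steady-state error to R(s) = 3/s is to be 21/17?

G(s) has no factors of s in the denominator, so the system is type 0.
K_p = lim_{s→0} G(s) = K / (14) = (1/14)·K.
e_ss = 3/(1 + K_p) = 21/17 ⇒ 1 + (1/14)·K = 17/7 ⇒ K = 20.

20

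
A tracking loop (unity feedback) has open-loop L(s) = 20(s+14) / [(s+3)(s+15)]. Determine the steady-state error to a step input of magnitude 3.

The open loop has no poles at the origin → type 0 system.
K_p = lim_{s→0} L(s) = 20·14 / (3·15) = 56/9.
e_ss = 3/(1 + K_p) = 3/(65/9) = 27/65.

27/65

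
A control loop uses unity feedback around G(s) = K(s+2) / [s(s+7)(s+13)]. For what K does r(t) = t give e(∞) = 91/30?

The open loop has one pole at the origin → type 1 system.
K_v = lim_{s→0} s·G(s) = K·2 / (7·13) = (2/91)·K.
e_ss = 1/K_v = 91/30 ⇒ K_v = 30/91 ⇒ K = (30/91)/(2/91) = 15.

15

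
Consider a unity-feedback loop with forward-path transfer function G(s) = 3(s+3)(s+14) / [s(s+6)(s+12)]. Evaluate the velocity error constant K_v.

One free integrator in G(s): this is a type 1 system.
K_v = lim_{s→0} s·G(s) = 3·3·14 / (6·12) = 1.75.

1.75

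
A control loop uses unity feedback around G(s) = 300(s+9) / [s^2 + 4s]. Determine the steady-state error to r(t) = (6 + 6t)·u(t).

Lowest-order denominator term is 4s, so the open loop has 1 pole at the origin → type 1 system. By superposition:
  • 6: tracked with zero error.
  • 6t: e_ss = 6/K_v with K_v=675 → 2/225.
Total e_ss = 2/225.

2/225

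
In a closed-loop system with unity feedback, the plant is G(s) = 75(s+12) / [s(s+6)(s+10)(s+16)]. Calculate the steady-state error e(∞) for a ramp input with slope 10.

32/3

The open loop has one pole at the origin → type 1 system.
K_v = lim_{s→0} s·G(s) = 75·12 / (6·10·16) = 0.9375.
e_ss = 10/K_v = 10/0.9375 = 32/3.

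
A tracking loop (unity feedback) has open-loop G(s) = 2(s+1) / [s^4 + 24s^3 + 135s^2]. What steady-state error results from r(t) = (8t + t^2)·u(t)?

The denominator has no term below 135s^2 — 2 poles at s=0, type 2. Treating each term separately:
  • 8t: tracked with zero error.
  • t^2: e_ss = 2/K_a with K_a=2/135 → 135.
Total e_ss = 135.

135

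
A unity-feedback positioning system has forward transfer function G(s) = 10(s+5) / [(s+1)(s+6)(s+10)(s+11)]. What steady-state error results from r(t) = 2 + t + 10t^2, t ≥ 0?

G(s) has no factors of s in the denominator, so the system is type 0. Taking each input component in turn:
  • 2: e_ss = 2/(1+K_p) with K_p=5/66 → 132/71.
  • t: a type-0 system cannot track it, e_ss → ∞.
  • 10t^2: a type-0 system cannot track it, e_ss → ∞.
The unbounded component dominates.

infinity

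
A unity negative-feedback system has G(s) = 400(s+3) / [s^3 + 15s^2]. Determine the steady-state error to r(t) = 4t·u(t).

0

Factoring s^2 from the denominator leaves a polynomial with constant term 15, so the system is type 2.
A type-2 system has K_v = ∞, so it tracks a ramp input with zero steady-state error.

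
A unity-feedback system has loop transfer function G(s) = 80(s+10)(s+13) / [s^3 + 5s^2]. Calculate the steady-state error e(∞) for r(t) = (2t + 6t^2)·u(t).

Factoring s^2 from the denominator leaves a polynomial with constant term 5, so the system is type 2. Treating each term separately:
  • 2t: tracked with zero error.
  • 6t^2: e_ss = 12/K_a with K_a=2080 → 3/520.
Total e_ss = 3/520.

3/520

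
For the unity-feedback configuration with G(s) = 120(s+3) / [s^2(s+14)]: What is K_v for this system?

infinity

K_v = lim_{s→0} s·G(s); with 2 poles at the origin the limit diverges, so K_v = ∞.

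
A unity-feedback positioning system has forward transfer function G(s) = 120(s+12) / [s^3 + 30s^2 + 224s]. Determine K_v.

Factoring s from the denominator leaves a polynomial with constant term 224, so the system is type 1.
K_v = lim_{s→0} s·G(s) = 120·12 / 224 = 45/7.

45/7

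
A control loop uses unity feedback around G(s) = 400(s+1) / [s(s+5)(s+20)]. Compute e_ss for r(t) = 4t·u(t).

The open loop has one pole at the origin → type 1 system.
K_v = lim_{s→0} s·G(s) = 400·1 / (5·20) = 4.
e_ss = 4/K_v = 4/4 = 1.

1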